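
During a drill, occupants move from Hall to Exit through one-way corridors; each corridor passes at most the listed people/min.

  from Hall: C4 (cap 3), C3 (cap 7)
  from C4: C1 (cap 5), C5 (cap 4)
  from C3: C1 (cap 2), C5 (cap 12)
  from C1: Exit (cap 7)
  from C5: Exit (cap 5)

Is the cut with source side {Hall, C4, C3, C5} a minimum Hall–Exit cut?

Given cut capacity: 5 + 2 + 5 = 12.
Augment Hall→C4→C1→Exit: bottleneck 3, flow now 3.
Augment Hall→C3→C1→Exit: bottleneck 2, flow now 5.
Augment Hall→C3→C5→Exit: bottleneck 5, flow now 10.
No augmenting path remains; maximum flow = 10.
In the residual graph, reachable from Hall: {Hall}.
Min-cut edges: Hall→C4 (3), Hall→C3 (7); capacity 3 + 7 = 10.
Cut capacity 12 exceeds the max flow 10, so it is not minimum.

No — its capacity is 12, but the minimum cut has capacity 10.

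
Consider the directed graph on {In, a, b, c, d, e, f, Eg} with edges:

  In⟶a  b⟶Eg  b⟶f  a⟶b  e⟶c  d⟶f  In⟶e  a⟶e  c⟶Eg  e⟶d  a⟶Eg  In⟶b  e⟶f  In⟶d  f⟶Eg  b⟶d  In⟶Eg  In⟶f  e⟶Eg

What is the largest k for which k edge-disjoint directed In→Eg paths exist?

5

Assign every edge capacity 1; by Menger, the answer equals the max flow.
Path In→Eg (+1); total 1.
Path In→a→Eg (+1); total 2.
Path In→b→Eg (+1); total 3.
Path In→e→Eg (+1); total 4.
Path In→f→Eg (+1); total 5.
No residual In→Eg path; max flow = 5.
Certifying cut of size 5: {In→Eg, In→a, In→b, In→e, f→Eg}.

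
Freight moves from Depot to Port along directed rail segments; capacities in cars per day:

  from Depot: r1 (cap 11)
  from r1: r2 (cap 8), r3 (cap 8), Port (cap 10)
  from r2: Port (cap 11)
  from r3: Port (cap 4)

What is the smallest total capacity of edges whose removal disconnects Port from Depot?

Augment Depot→r1→Port: bottleneck 10, flow now 10.
Augment Depot→r1→r2→Port: bottleneck 1, flow now 11.
No augmenting path remains; maximum flow = 11.
By max-flow min-cut, the minimum cut capacity equals the max flow.
In the residual graph, reachable from Depot: {Depot}.
Min-cut edges: Depot→r1 (11); capacity 11 = 11.

11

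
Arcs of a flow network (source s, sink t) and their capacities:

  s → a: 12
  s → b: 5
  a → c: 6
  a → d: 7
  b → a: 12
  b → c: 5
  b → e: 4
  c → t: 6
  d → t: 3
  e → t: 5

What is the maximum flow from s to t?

13

Augment s→a→c→t: bottleneck 6, flow now 6.
Augment s→a→d→t: bottleneck 3, flow now 9.
Augment s→b→e→t: bottleneck 4, flow now 13.
No augmenting path remains; maximum flow = 13.
In the residual graph, reachable from s: {s, a, b, c, d}.
Min-cut edges: b→e (4), c→t (6), d→t (3); capacity 4 + 6 + 3 = 13.
This cut is saturated, so no flow can exceed 13.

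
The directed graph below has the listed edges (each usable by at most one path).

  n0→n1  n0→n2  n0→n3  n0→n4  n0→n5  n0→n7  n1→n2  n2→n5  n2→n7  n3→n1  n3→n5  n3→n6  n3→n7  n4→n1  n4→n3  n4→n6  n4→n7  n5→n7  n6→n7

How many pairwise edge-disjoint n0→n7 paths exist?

Assign every edge capacity 1; by Menger, the answer equals the max flow.
Path n0→n7 (+1); total 1.
Path n0→n2→n7 (+1); total 2.
Path n0→n3→n7 (+1); total 3.
Path n0→n4→n7 (+1); total 4.
Path n0→n5→n7 (+1); total 5.
No residual n0→n7 path; max flow = 5.
Certifying cut of size 5: {n0→n3, n0→n4, n0→n7, n2→n7, n5→n7}.

5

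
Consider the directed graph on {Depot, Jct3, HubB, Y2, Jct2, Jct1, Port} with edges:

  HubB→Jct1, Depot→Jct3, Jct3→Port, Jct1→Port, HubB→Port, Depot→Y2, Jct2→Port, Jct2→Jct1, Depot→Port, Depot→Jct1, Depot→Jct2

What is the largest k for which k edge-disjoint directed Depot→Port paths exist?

Assign every edge capacity 1; by Menger, the answer equals the max flow.
Path Depot→Port (+1); total 1.
Path Depot→Jct3→Port (+1); total 2.
Path Depot→Jct2→Port (+1); total 3.
Path Depot→Jct1→Port (+1); total 4.
No residual Depot→Port path; max flow = 4.
Certifying cut of size 4: {Depot→Jct1, Depot→Jct2, Depot→Jct3, Depot→Port}.

4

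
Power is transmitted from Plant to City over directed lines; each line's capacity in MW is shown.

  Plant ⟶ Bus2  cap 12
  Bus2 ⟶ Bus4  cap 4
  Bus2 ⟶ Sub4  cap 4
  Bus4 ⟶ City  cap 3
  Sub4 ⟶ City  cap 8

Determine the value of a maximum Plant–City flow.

Augment Plant→Bus2→Bus4→City: bottleneck 3, flow now 3.
Augment Plant→Bus2→Sub4→City: bottleneck 4, flow now 7.
No augmenting path remains; maximum flow = 7.
In the residual graph, reachable from Plant: {Plant, Bus2, Bus4}.
Min-cut edges: Bus2→Sub4 (4), Bus4→City (3); capacity 4 + 3 = 7.
This cut is saturated, so no flow can exceed 7.

7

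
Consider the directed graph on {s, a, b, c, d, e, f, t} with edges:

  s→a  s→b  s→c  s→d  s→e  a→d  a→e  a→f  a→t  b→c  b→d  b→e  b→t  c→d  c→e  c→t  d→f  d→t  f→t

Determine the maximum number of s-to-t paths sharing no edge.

Assign every edge capacity 1; by Menger, the answer equals the max flow.
Path s→a→t (+1); total 1.
Path s→b→t (+1); total 2.
Path s→c→t (+1); total 3.
Path s→d→t (+1); total 4.
No residual s→t path; max flow = 4.
Certifying cut of size 4: {s→a, s→b, s→c, s→d}.

4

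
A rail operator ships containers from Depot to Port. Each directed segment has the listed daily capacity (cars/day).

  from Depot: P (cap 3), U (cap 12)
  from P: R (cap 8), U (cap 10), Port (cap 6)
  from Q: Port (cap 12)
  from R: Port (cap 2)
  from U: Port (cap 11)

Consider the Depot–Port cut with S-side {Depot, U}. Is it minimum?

Given cut capacity: 3 + 11 = 14.
Augment Depot→P→Port: bottleneck 3, flow now 3.
Augment Depot→U→Port: bottleneck 11, flow now 14.
No augmenting path remains; maximum flow = 14.
Cut capacity 14 equals the max flow, so it is a minimum cut.

Yes — it is a minimum cut (capacity 14).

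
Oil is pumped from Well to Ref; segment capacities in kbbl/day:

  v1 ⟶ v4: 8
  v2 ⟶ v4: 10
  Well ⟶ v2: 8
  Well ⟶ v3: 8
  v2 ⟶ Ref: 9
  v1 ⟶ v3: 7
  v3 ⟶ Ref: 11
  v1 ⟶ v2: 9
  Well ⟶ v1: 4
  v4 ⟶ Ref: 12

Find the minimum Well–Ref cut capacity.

Augment Well→v2→Ref: bottleneck 8, flow now 8.
Augment Well→v3→Ref: bottleneck 8, flow now 16.
Augment Well→v1→v2→Ref: bottleneck 1, flow now 17.
Augment Well→v1→v3→Ref: bottleneck 3, flow now 20.
No augmenting path remains; maximum flow = 20.
By max-flow min-cut, the minimum cut capacity equals the max flow.
In the residual graph, reachable from Well: {Well}.
Min-cut edges: Well→v1 (4), Well→v2 (8), Well→v3 (8); capacity 4 + 8 + 8 = 20.

20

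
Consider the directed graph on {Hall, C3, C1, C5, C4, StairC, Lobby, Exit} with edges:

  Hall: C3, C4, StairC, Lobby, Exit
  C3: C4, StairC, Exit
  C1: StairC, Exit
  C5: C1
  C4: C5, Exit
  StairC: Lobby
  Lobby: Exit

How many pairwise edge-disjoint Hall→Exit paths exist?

Assign every edge capacity 1; by Menger, the answer equals the max flow.
Path Hall→Exit (+1); total 1.
Path Hall→C3→Exit (+1); total 2.
Path Hall→C4→Exit (+1); total 3.
Path Hall→Lobby→Exit (+1); total 4.
No residual Hall→Exit path; max flow = 4.
Certifying cut of size 4: {Hall→C3, Hall→C4, Hall→Exit, Lobby→Exit}.

4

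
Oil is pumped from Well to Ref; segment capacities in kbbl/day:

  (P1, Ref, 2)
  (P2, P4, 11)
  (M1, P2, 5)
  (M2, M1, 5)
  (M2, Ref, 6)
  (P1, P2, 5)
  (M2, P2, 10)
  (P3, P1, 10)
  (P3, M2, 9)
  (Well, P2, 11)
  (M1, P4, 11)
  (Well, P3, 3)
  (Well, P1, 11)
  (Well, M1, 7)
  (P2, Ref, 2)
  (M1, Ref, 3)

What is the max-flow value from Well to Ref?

Augment Well→P1→Ref: bottleneck 2, flow now 2.
Augment Well→M1→Ref: bottleneck 3, flow now 5.
Augment Well→P2→Ref: bottleneck 2, flow now 7.
Augment Well→P3→M2→Ref: bottleneck 3, flow now 10.
No augmenting path remains; maximum flow = 10.
In the residual graph, reachable from Well: {Well, P1, M1, P2, P4}.
Min-cut edges: Well→P3 (3), P1→Ref (2), M1→Ref (3), P2→Ref (2); capacity 3 + 2 + 3 + 2 = 10.
This cut is saturated, so no flow can exceed 10.

10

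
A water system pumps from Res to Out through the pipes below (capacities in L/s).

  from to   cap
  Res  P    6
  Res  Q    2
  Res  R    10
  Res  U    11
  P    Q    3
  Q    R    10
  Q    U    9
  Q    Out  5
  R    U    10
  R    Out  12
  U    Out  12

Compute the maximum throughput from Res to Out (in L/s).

26

Augment Res→Q→Out: bottleneck 2, flow now 2.
Augment Res→R→Out: bottleneck 10, flow now 12.
Augment Res→U→Out: bottleneck 11, flow now 23.
Augment Res→P→Q→Out: bottleneck 3, flow now 26.
No augmenting path remains; maximum flow = 26.
In the residual graph, reachable from Res: {Res, P}.
Min-cut edges: Res→Q (2), Res→R (10), Res→U (11), P→Q (3); capacity 2 + 10 + 11 + 3 = 26.
This cut is saturated, so no flow can exceed 26.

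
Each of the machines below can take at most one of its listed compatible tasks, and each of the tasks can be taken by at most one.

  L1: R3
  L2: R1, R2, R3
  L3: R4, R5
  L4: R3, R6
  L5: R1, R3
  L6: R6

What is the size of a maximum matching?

Unit-capacity flow: source→left, listed edges, right→sink; max matching = max flow.
Augmenting path L1→R3 (+1); matched 1.
Augmenting path L2→R1 (+1); matched 2.
Augmenting path L3→R4 (+1); matched 3.
Augmenting path L4→R6 (+1); matched 4.
Augmenting path L5→R1→L2→R2 (+1); matched 5.
No augmenting path remains; maximum matching = 5.
König certificate: {L2, L3, L5, R3, R6} is a vertex cover of size 5 (every listed pair touches it), so no matching can be larger.

5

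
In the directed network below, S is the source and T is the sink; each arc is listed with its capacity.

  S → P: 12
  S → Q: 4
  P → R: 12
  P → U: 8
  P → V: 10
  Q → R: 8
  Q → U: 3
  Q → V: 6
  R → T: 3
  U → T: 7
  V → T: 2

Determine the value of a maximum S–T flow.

Augment S→P→R→T: bottleneck 3, flow now 3.
Augment S→P→U→T: bottleneck 7, flow now 10.
Augment S→P→V→T: bottleneck 2, flow now 12.
No augmenting path remains; maximum flow = 12.
In the residual graph, reachable from S: {S, P, Q, R, U, V}.
Min-cut edges: R→T (3), U→T (7), V→T (2); capacity 3 + 7 + 2 = 12.
This cut is saturated, so no flow can exceed 12.

12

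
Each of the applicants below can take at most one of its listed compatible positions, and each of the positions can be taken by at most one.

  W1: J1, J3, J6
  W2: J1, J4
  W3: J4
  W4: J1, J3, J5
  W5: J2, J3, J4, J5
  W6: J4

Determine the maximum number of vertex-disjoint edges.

5

Unit-capacity flow: source→left, listed edges, right→sink; max matching = max flow.
Augmenting path W1→J1 (+1); matched 1.
Augmenting path W2→J4 (+1); matched 2.
Augmenting path W4→J3 (+1); matched 3.
Augmenting path W5→J2 (+1); matched 4.
Augmenting path W3→J4→W2→J1→W1→J6 (+1); matched 5.
No augmenting path remains; maximum matching = 5.
König certificate: {W1, W2, W4, W5, J4} is a vertex cover of size 5 (every listed pair touches it), so no matching can be larger.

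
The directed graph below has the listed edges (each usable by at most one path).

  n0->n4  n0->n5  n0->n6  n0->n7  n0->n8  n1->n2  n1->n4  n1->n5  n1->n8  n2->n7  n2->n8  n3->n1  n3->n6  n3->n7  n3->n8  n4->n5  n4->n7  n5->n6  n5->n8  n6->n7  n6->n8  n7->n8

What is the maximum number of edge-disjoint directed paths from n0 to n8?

Assign every edge capacity 1; by Menger, the answer equals the max flow.
Path n0→n8 (+1); total 1.
Path n0→n5→n8 (+1); total 2.
Path n0→n6→n8 (+1); total 3.
Path n0→n7→n8 (+1); total 4.
No residual n0→n8 path; max flow = 4.
Certifying cut of size 4: {n0→n8, n5→n8, n6→n8, n7→n8}.

4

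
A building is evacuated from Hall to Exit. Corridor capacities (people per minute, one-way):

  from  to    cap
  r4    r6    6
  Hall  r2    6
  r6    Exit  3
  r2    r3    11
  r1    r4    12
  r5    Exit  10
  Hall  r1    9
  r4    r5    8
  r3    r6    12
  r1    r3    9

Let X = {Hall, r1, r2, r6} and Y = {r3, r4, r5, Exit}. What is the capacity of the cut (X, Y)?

Edges leaving {Hall, r1, r2, r6}: r1→r3 (9), r1→r4 (12), r2→r3 (11), r6→Exit (3).
Cut capacity = 9 + 12 + 11 + 3 = 35.

35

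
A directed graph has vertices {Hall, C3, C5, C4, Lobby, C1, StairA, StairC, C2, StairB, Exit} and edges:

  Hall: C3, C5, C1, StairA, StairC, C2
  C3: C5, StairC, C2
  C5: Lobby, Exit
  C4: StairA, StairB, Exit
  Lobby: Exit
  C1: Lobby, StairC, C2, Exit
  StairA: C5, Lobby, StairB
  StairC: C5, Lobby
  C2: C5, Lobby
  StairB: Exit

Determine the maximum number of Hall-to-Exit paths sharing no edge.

4

Assign every edge capacity 1; by Menger, the answer equals the max flow.
Augment Hall→C5→Exit (+1); total 1.
Augment Hall→C1→Exit (+1); total 2.
Augment Hall→StairA→Lobby→Exit (+1); total 3.
Augment Hall→StairC→Lobby→StairA→StairB→Exit (+1); total 4. (traverses StairA→Lobby backwards in the residual graph, cancelling flow on it)
After the cancellation the 4 edge-disjoint paths are: Hall→C5→Exit; Hall→C1→Exit; Hall→StairA→StairB→Exit; Hall→StairC→Lobby→Exit.
No residual Hall→Exit path; max flow = 4.
Certifying cut of size 4: {C5→Exit, Hall→C1, Hall→StairA, Lobby→Exit}.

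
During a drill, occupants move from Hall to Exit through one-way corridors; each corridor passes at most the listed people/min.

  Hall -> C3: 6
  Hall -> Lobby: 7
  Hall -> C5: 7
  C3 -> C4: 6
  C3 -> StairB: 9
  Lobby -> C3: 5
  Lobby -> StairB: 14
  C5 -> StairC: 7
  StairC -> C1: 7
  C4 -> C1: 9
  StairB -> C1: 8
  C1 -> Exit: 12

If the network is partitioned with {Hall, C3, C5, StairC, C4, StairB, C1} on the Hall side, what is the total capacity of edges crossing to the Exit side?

Edges leaving {Hall, C3, C5, StairC, C4, StairB, C1}: Hall→Lobby (7), C1→Exit (12).
Cut capacity = 7 + 12 = 19.

19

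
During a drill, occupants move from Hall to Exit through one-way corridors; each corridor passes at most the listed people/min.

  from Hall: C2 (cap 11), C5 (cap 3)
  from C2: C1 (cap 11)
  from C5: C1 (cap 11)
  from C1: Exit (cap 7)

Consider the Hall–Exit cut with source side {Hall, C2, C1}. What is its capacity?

Edges leaving {Hall, C2, C1}: Hall→C5 (3), C1→Exit (7).
Cut capacity = 3 + 7 = 10.

10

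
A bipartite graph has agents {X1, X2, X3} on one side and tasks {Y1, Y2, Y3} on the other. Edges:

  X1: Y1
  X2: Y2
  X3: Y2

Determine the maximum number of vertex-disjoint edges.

Unit-capacity flow: source→left, listed edges, right→sink; max matching = max flow.
Augmenting path X1→Y1 (+1); matched 1.
Augmenting path X2→Y2 (+1); matched 2.
No augmenting path remains; maximum matching = 2.
König certificate: {X1, Y2} is a vertex cover of size 2 (every listed pair touches it), so no matching can be larger.

2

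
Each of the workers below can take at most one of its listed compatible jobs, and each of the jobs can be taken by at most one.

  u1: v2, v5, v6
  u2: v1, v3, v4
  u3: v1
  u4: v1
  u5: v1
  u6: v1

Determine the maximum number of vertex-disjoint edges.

Unit-capacity flow: source→left, listed edges, right→sink; max matching = max flow.
Augmenting path u1→v2 (+1); matched 1.
Augmenting path u2→v1 (+1); matched 2.
Augmenting path u3→v1→u2→v3 (+1); matched 3.
No augmenting path remains; maximum matching = 3.
König certificate: {u1, u2, v1} is a vertex cover of size 3 (every listed pair touches it), so no matching can be larger.

3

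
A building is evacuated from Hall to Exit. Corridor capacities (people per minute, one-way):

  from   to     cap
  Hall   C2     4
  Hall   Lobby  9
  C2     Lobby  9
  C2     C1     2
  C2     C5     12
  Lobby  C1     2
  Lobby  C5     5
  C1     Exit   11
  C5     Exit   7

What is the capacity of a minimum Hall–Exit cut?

11

Augment Hall→C2→C1→Exit: bottleneck 2, flow now 2.
Augment Hall→C2→C5→Exit: bottleneck 2, flow now 4.
Augment Hall→Lobby→C1→Exit: bottleneck 2, flow now 6.
Augment Hall→Lobby→C5→Exit: bottleneck 5, flow now 11.
No augmenting path remains; maximum flow = 11.
By max-flow min-cut, the minimum cut capacity equals the max flow.
In the residual graph, reachable from Hall: {Hall, Lobby}.
Min-cut edges: Hall→C2 (4), Lobby→C1 (2), Lobby→C5 (5); capacity 4 + 2 + 5 = 11.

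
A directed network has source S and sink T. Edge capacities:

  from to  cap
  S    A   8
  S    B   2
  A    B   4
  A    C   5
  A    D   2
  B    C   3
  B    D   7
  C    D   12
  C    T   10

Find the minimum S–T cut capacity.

Augment S→A→C→T: bottleneck 5, flow now 5.
Augment S→B→C→T: bottleneck 2, flow now 7.
Augment S→A→B→C→T: bottleneck 1, flow now 8.
No augmenting path remains; maximum flow = 8.
By max-flow min-cut, the minimum cut capacity equals the max flow.
In the residual graph, reachable from S: {S, A, B, D}.
Min-cut edges: A→C (5), B→C (3); capacity 5 + 3 = 8.

8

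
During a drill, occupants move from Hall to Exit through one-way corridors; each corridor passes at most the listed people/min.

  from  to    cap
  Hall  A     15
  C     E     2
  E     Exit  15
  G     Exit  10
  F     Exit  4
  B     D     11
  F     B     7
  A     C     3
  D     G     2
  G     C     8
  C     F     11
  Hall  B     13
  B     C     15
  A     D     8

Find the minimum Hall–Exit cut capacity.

8

Augment Hall→A→C→E→Exit: bottleneck 2, flow now 2.
Augment Hall→A→C→F→Exit: bottleneck 1, flow now 3.
Augment Hall→A→D→G→Exit: bottleneck 2, flow now 5.
Augment Hall→B→C→F→Exit: bottleneck 3, flow now 8.
No augmenting path remains; maximum flow = 8.
By max-flow min-cut, the minimum cut capacity equals the max flow.
In the residual graph, reachable from Hall: {Hall, A, B, C, D, F}.
Min-cut edges: C→E (2), D→G (2), F→Exit (4); capacity 2 + 2 + 4 = 8.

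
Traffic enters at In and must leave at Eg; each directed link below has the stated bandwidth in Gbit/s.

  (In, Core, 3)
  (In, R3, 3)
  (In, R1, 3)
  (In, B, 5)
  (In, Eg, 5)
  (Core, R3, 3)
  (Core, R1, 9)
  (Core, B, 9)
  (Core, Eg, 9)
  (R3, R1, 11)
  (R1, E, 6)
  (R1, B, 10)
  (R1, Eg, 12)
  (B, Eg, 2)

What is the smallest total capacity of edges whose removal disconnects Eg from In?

Augment In→Eg: bottleneck 5, flow now 5.
Augment In→Core→Eg: bottleneck 3, flow now 8.
Augment In→R1→Eg: bottleneck 3, flow now 11.
Augment In→B→Eg: bottleneck 2, flow now 13.
Augment In→R3→R1→Eg: bottleneck 3, flow now 16.
No augmenting path remains; maximum flow = 16.
By max-flow min-cut, the minimum cut capacity equals the max flow.
In the residual graph, reachable from In: {In, B}.
Min-cut edges: In→Core (3), In→R3 (3), In→R1 (3), In→Eg (5), B→Eg (2); capacity 3 + 3 + 3 + 5 + 2 = 16.

16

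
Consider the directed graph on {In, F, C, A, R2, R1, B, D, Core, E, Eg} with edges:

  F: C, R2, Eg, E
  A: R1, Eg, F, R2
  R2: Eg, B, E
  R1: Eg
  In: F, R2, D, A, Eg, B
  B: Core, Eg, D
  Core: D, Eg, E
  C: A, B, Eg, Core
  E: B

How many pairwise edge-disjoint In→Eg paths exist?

Assign every edge capacity 1; by Menger, the answer equals the max flow.
Path In→Eg (+1); total 1.
Path In→F→Eg (+1); total 2.
Path In→A→Eg (+1); total 3.
Path In→R2→Eg (+1); total 4.
Path In→B→Eg (+1); total 5.
No residual In→Eg path; max flow = 5.
Certifying cut of size 5: {In→A, In→B, In→Eg, In→F, In→R2}.

5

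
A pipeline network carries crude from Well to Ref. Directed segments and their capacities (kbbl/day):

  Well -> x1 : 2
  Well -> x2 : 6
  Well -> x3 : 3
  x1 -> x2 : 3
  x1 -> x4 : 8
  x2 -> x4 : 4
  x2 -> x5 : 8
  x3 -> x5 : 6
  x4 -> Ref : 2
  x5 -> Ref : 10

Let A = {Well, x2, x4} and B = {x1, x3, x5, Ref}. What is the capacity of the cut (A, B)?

15

Edges leaving {Well, x2, x4}: Well→x1 (2), Well→x3 (3), x2→x5 (8), x4→Ref (2).
Cut capacity = 2 + 3 + 8 + 2 = 15.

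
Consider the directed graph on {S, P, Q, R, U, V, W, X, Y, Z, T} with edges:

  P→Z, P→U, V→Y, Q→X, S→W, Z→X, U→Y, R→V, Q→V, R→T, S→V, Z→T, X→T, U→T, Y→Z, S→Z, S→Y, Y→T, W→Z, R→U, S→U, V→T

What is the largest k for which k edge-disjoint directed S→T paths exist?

5

Assign every edge capacity 1; by Menger, the answer equals the max flow.
Path S→U→T (+1); total 1.
Path S→V→T (+1); total 2.
Path S→Y→T (+1); total 3.
Path S→Z→T (+1); total 4.
Path S→W→Z→X→T (+1); total 5.
No residual S→T path; max flow = 5.
Certifying cut of size 5: {S→U, S→V, S→W, S→Y, S→Z}.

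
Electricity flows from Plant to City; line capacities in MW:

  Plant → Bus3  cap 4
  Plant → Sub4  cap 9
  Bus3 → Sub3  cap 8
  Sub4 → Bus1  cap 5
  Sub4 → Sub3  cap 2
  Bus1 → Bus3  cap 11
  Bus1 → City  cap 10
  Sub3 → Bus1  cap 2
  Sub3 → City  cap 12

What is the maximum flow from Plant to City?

11

Augment Plant→Bus3→Sub3→City: bottleneck 4, flow now 4.
Augment Plant→Sub4→Bus1→City: bottleneck 5, flow now 9.
Augment Plant→Sub4→Sub3→City: bottleneck 2, flow now 11.
No augmenting path remains; maximum flow = 11.
In the residual graph, reachable from Plant: {Plant, Sub4}.
Min-cut edges: Plant→Bus3 (4), Sub4→Bus1 (5), Sub4→Sub3 (2); capacity 4 + 5 + 2 = 11.
This cut is saturated, so no flow can exceed 11.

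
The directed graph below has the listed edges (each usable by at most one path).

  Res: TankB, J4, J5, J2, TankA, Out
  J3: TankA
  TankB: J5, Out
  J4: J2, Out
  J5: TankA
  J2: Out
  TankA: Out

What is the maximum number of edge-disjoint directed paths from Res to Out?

Assign every edge capacity 1; by Menger, the answer equals the max flow.
Path Res→Out (+1); total 1.
Path Res→TankB→Out (+1); total 2.
Path Res→J4→Out (+1); total 3.
Path Res→J2→Out (+1); total 4.
Path Res→TankA→Out (+1); total 5.
No residual Res→Out path; max flow = 5.
Certifying cut of size 5: {Res→J2, Res→J4, Res→Out, Res→TankB, TankA→Out}.

5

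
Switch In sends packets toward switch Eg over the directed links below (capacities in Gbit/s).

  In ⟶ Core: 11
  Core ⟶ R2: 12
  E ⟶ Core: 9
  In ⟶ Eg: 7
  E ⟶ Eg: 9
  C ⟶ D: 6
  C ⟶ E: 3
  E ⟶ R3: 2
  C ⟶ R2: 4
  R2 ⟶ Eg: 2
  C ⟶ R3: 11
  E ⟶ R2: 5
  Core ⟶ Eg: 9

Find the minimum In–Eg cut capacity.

Augment In→Eg: bottleneck 7, flow now 7.
Augment In→Core→Eg: bottleneck 9, flow now 16.
Augment In→Core→R2→Eg: bottleneck 2, flow now 18.
No augmenting path remains; maximum flow = 18.
By max-flow min-cut, the minimum cut capacity equals the max flow.
In the residual graph, reachable from In: {In}.
Min-cut edges: In→Core (11), In→Eg (7); capacity 11 + 7 = 18.

18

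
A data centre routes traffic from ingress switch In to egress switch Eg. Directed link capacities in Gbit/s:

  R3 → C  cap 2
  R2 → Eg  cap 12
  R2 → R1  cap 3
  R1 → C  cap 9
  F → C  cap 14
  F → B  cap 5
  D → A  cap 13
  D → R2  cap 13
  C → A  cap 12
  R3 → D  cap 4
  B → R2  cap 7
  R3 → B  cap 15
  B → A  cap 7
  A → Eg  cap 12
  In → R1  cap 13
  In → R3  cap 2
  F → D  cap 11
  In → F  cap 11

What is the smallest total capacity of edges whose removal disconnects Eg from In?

22

Augment In→F→D→R2→Eg: bottleneck 11, flow now 11.
Augment In→R1→C→A→Eg: bottleneck 9, flow now 20.
Augment In→R3→D→R2→Eg: bottleneck 1, flow now 21.
Augment In→R3→D→A→Eg: bottleneck 1, flow now 22.
No augmenting path remains; maximum flow = 22.
By max-flow min-cut, the minimum cut capacity equals the max flow.
In the residual graph, reachable from In: {In, R1}.
Min-cut edges: In→F (11), In→R3 (2), R1→C (9); capacity 11 + 2 + 9 = 22.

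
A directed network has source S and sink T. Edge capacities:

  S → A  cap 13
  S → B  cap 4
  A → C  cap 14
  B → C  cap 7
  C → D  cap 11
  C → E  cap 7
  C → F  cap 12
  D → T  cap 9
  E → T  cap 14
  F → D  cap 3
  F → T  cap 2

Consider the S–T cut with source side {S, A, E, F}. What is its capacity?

37

Edges leaving {S, A, E, F}: S→B (4), A→C (14), E→T (14), F→D (3), F→T (2).
Cut capacity = 4 + 14 + 14 + 3 + 2 = 37.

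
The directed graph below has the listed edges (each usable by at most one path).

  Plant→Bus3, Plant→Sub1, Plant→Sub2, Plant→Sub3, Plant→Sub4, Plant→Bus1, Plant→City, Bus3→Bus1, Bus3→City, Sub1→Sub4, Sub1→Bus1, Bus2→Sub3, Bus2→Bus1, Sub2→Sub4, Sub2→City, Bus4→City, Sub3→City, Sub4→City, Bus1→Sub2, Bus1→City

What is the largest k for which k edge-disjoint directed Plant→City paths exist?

6

Assign every edge capacity 1; by Menger, the answer equals the max flow.
Path Plant→City (+1); total 1.
Path Plant→Bus3→City (+1); total 2.
Path Plant→Sub2→City (+1); total 3.
Path Plant→Sub3→City (+1); total 4.
Path Plant→Sub4→City (+1); total 5.
Path Plant→Bus1→City (+1); total 6.
No residual Plant→City path; max flow = 6.
Certifying cut of size 6: {Bus1→City, Plant→Bus3, Plant→City, Plant→Sub3, Sub2→City, Sub4→City}.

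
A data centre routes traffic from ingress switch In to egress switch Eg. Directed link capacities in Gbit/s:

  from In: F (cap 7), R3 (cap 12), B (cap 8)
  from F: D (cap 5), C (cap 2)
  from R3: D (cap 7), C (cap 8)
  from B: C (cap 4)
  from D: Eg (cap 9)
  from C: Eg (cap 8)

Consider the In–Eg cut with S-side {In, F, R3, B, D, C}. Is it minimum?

Yes — it is a minimum cut (capacity 17).

Given cut capacity: 9 + 8 = 17.
Augment In→F→D→Eg: bottleneck 5, flow now 5.
Augment In→F→C→Eg: bottleneck 2, flow now 7.
Augment In→R3→D→Eg: bottleneck 4, flow now 11.
Augment In→R3→C→Eg: bottleneck 6, flow now 17.
No augmenting path remains; maximum flow = 17.
Cut capacity 17 equals the max flow, so it is a minimum cut.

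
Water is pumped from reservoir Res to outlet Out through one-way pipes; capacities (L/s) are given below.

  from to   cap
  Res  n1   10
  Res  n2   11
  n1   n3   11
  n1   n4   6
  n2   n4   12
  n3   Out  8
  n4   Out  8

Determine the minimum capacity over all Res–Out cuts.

Augment Res→n1→n3→Out: bottleneck 8, flow now 8.
Augment Res→n1→n4→Out: bottleneck 2, flow now 10.
Augment Res→n2→n4→Out: bottleneck 6, flow now 16.
No augmenting path remains; maximum flow = 16.
By max-flow min-cut, the minimum cut capacity equals the max flow.
In the residual graph, reachable from Res: {Res, n1, n2, n3, n4}.
Min-cut edges: n3→Out (8), n4→Out (8); capacity 8 + 8 = 16.

16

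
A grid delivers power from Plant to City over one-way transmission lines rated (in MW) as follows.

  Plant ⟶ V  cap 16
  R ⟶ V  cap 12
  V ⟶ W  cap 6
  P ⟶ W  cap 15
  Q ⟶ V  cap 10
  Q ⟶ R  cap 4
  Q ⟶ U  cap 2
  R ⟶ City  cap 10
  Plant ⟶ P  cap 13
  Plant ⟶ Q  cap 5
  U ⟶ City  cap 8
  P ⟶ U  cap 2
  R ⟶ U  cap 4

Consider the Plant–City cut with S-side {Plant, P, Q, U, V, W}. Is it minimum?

No — its capacity is 12, but the minimum cut has capacity 7.

Given cut capacity: 4 + 8 = 12.
Augment Plant→P→U→City: bottleneck 2, flow now 2.
Augment Plant→Q→R→City: bottleneck 4, flow now 6.
Augment Plant→Q→U→City: bottleneck 1, flow now 7.
No augmenting path remains; maximum flow = 7.
In the residual graph, reachable from Plant: {Plant, P, V, W}.
Min-cut edges: Plant→Q (5), P→U (2); capacity 5 + 2 = 7.
Cut capacity 12 exceeds the max flow 7, so it is not minimum.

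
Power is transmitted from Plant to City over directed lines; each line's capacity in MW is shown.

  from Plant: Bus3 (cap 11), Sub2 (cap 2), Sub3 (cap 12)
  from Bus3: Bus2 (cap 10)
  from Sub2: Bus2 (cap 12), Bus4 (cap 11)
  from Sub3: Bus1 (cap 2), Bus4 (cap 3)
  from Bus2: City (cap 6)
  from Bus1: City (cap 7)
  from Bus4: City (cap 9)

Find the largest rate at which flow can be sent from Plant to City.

Augment Plant→Bus3→Bus2→City: bottleneck 6, flow now 6.
Augment Plant→Sub2→Bus4→City: bottleneck 2, flow now 8.
Augment Plant→Sub3→Bus1→City: bottleneck 2, flow now 10.
Augment Plant→Sub3→Bus4→City: bottleneck 3, flow now 13.
No augmenting path remains; maximum flow = 13.
In the residual graph, reachable from Plant: {Plant, Bus3, Sub3, Bus2}.
Min-cut edges: Plant→Sub2 (2), Sub3→Bus1 (2), Sub3→Bus4 (3), Bus2→City (6); capacity 2 + 2 + 3 + 6 = 13.
This cut is saturated, so no flow can exceed 13.

13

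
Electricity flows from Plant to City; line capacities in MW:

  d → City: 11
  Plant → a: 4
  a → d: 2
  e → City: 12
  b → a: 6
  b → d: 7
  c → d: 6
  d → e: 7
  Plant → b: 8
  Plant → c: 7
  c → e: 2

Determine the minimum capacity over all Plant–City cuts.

16

Augment Plant→a→d→City: bottleneck 2, flow now 2.
Augment Plant→b→d→City: bottleneck 7, flow now 9.
Augment Plant→c→d→City: bottleneck 2, flow now 11.
Augment Plant→c→e→City: bottleneck 2, flow now 13.
Augment Plant→c→d→e→City: bottleneck 3, flow now 16.
No augmenting path remains; maximum flow = 16.
By max-flow min-cut, the minimum cut capacity equals the max flow.
In the residual graph, reachable from Plant: {Plant, a, b}.
Min-cut edges: Plant→c (7), a→d (2), b→d (7); capacity 7 + 2 + 7 = 16.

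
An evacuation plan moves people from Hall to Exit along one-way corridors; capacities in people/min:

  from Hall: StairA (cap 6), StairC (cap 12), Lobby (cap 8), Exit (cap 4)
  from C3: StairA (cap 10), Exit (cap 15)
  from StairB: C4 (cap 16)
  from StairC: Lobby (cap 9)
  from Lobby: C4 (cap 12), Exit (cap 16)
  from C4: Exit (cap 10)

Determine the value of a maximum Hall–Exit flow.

Augment Hall→Exit: bottleneck 4, flow now 4.
Augment Hall→Lobby→Exit: bottleneck 8, flow now 12.
Augment Hall→StairC→Lobby→Exit: bottleneck 8, flow now 20.
Augment Hall→StairC→Lobby→C4→Exit: bottleneck 1, flow now 21.
No augmenting path remains; maximum flow = 21.
In the residual graph, reachable from Hall: {Hall, StairA, StairC}.
Min-cut edges: Hall→Lobby (8), Hall→Exit (4), StairC→Lobby (9); capacity 8 + 4 + 9 = 21.
This cut is saturated, so no flow can exceed 21.

21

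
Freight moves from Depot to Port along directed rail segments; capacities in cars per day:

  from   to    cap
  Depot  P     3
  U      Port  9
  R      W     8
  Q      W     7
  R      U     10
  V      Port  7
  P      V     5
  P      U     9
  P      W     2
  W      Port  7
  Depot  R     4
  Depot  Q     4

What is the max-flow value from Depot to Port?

Augment Depot→P→U→Port: bottleneck 3, flow now 3.
Augment Depot→Q→W→Port: bottleneck 4, flow now 7.
Augment Depot→R→U→Port: bottleneck 4, flow now 11.
No augmenting path remains; maximum flow = 11.
In the residual graph, reachable from Depot: {Depot}.
Min-cut edges: Depot→P (3), Depot→Q (4), Depot→R (4); capacity 3 + 4 + 4 = 11.
This cut is saturated, so no flow can exceed 11.

11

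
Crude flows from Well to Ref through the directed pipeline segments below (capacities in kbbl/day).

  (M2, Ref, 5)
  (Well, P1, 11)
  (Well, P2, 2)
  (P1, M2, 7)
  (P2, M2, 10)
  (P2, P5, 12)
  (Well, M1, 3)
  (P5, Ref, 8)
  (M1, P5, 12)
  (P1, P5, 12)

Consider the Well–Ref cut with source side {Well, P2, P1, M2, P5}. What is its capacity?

Edges leaving {Well, P2, P1, M2, P5}: Well→M1 (3), M2→Ref (5), P5→Ref (8).
Cut capacity = 3 + 5 + 8 = 16.

16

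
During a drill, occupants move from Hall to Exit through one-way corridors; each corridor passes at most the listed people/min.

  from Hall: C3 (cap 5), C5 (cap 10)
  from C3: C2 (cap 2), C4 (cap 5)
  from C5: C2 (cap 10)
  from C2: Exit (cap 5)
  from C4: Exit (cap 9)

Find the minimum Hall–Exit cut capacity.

10

Augment Hall→C3→C2→Exit: bottleneck 2, flow now 2.
Augment Hall→C3→C4→Exit: bottleneck 3, flow now 5.
Augment Hall→C5→C2→Exit: bottleneck 3, flow now 8.
Augment Hall→C5→C2→C3→C4→Exit: bottleneck 2, flow now 10. (uses reverse residual edge)
No augmenting path remains; maximum flow = 10.
By max-flow min-cut, the minimum cut capacity equals the max flow.
In the residual graph, reachable from Hall: {Hall, C5, C2}.
Min-cut edges: Hall→C3 (5), C2→Exit (5); capacity 5 + 5 = 10.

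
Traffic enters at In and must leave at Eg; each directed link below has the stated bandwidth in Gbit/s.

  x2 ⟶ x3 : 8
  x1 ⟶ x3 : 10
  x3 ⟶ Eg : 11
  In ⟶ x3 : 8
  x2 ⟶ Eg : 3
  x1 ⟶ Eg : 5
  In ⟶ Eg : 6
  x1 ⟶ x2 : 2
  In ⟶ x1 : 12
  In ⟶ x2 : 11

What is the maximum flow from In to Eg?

Augment In→Eg: bottleneck 6, flow now 6.
Augment In→x1→Eg: bottleneck 5, flow now 11.
Augment In→x2→Eg: bottleneck 3, flow now 14.
Augment In→x3→Eg: bottleneck 8, flow now 22.
Augment In→x1→x3→Eg: bottleneck 3, flow now 25.
No augmenting path remains; maximum flow = 25.
In the residual graph, reachable from In: {In, x1, x2, x3}.
Min-cut edges: In→Eg (6), x1→Eg (5), x2→Eg (3), x3→Eg (11); capacity 6 + 5 + 3 + 11 = 25.
This cut is saturated, so no flow can exceed 25.

25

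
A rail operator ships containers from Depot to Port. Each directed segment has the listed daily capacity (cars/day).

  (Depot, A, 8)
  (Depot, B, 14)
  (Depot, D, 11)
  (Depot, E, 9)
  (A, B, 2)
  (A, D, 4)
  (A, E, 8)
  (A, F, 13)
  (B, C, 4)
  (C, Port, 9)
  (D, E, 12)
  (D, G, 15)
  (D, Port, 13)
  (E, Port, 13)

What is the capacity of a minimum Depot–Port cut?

30

Augment Depot→D→Port: bottleneck 11, flow now 11.
Augment Depot→E→Port: bottleneck 9, flow now 20.
Augment Depot→A→D→Port: bottleneck 2, flow now 22.
Augment Depot→A→E→Port: bottleneck 4, flow now 26.
Augment Depot→B→C→Port: bottleneck 4, flow now 30.
No augmenting path remains; maximum flow = 30.
By max-flow min-cut, the minimum cut capacity equals the max flow.
In the residual graph, reachable from Depot: {Depot, A, B, D, E, F, G}.
Min-cut edges: B→C (4), D→Port (13), E→Port (13); capacity 4 + 13 + 13 = 30.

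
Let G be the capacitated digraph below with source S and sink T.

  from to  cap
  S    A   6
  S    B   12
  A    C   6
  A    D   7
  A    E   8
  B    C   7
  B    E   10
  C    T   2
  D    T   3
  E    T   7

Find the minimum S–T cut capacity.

Augment S→A→C→T: bottleneck 2, flow now 2.
Augment S→A→D→T: bottleneck 3, flow now 5.
Augment S→A→E→T: bottleneck 1, flow now 6.
Augment S→B→E→T: bottleneck 6, flow now 12.
No augmenting path remains; maximum flow = 12.
By max-flow min-cut, the minimum cut capacity equals the max flow.
In the residual graph, reachable from S: {S, A, B, C, D, E}.
Min-cut edges: C→T (2), D→T (3), E→T (7); capacity 2 + 3 + 7 = 12.

12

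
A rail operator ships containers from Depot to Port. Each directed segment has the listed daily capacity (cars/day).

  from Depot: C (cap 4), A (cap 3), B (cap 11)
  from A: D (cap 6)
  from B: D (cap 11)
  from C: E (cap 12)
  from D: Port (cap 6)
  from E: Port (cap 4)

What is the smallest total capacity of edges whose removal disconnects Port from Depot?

Augment Depot→A→D→Port: bottleneck 3, flow now 3.
Augment Depot→B→D→Port: bottleneck 3, flow now 6.
Augment Depot→C→E→Port: bottleneck 4, flow now 10.
No augmenting path remains; maximum flow = 10.
By max-flow min-cut, the minimum cut capacity equals the max flow.
In the residual graph, reachable from Depot: {Depot, A, B, D}.
Min-cut edges: Depot→C (4), D→Port (6); capacity 4 + 6 = 10.

10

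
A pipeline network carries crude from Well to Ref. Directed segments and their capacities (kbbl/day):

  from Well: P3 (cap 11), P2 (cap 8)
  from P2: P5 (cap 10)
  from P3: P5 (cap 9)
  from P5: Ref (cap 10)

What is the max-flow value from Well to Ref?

Augment Well→P2→P5→Ref: bottleneck 8, flow now 8.
Augment Well→P3→P5→Ref: bottleneck 2, flow now 10.
No augmenting path remains; maximum flow = 10.
In the residual graph, reachable from Well: {Well, P2, P3, P5}.
Min-cut edges: P5→Ref (10); capacity 10 = 10.
This cut is saturated, so no flow can exceed 10.

10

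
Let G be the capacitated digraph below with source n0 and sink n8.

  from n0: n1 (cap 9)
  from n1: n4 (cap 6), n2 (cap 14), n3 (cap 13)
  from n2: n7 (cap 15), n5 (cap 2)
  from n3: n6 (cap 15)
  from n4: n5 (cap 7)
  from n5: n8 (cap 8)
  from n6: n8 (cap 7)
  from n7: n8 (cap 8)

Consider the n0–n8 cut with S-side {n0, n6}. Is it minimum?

Given cut capacity: 9 + 7 = 16.
Augment n0→n1→n2→n5→n8: bottleneck 2, flow now 2.
Augment n0→n1→n2→n7→n8: bottleneck 7, flow now 9.
No augmenting path remains; maximum flow = 9.
In the residual graph, reachable from n0: {n0}.
Min-cut edges: n0→n1 (9); capacity 9 = 9.
Cut capacity 16 exceeds the max flow 9, so it is not minimum.

No — its capacity is 16, but the minimum cut has capacity 9.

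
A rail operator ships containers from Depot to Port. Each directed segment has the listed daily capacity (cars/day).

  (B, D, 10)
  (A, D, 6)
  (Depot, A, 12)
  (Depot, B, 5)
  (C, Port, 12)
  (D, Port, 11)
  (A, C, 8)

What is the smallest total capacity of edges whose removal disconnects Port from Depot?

Augment Depot→A→C→Port: bottleneck 8, flow now 8.
Augment Depot→A→D→Port: bottleneck 4, flow now 12.
Augment Depot→B→D→Port: bottleneck 5, flow now 17.
No augmenting path remains; maximum flow = 17.
By max-flow min-cut, the minimum cut capacity equals the max flow.
In the residual graph, reachable from Depot: {Depot}.
Min-cut edges: Depot→A (12), Depot→B (5); capacity 12 + 5 = 17.

17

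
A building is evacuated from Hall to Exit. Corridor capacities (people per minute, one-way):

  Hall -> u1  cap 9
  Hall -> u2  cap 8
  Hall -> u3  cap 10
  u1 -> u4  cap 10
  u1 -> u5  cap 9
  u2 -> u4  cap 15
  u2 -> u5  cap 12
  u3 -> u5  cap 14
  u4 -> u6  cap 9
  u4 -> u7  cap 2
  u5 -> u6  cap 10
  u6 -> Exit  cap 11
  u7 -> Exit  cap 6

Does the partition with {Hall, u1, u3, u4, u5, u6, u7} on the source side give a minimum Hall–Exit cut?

Given cut capacity: 8 + 11 + 6 = 25.
Augment Hall→u1→u4→u6→Exit: bottleneck 9, flow now 9.
Augment Hall→u2→u4→u7→Exit: bottleneck 2, flow now 11.
Augment Hall→u2→u5→u6→Exit: bottleneck 2, flow now 13.
No augmenting path remains; maximum flow = 13.
In the residual graph, reachable from Hall: {Hall, u1, u2, u3, u4, u5, u6}.
Min-cut edges: u4→u7 (2), u6→Exit (11); capacity 2 + 11 = 13.
Cut capacity 25 exceeds the max flow 13, so it is not minimum.

No — its capacity is 25, but the minimum cut has capacity 13.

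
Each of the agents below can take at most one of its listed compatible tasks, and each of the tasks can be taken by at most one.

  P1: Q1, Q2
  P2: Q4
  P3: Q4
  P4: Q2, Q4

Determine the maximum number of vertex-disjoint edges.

Unit-capacity flow: source→left, listed edges, right→sink; max matching = max flow.
Augmenting path P1→Q1 (+1); matched 1.
Augmenting path P2→Q4 (+1); matched 2.
Augmenting path P4→Q2 (+1); matched 3.
No augmenting path remains; maximum matching = 3.
König certificate: {P1, P4, Q4} is a vertex cover of size 3 (every listed pair touches it), so no matching can be larger.

3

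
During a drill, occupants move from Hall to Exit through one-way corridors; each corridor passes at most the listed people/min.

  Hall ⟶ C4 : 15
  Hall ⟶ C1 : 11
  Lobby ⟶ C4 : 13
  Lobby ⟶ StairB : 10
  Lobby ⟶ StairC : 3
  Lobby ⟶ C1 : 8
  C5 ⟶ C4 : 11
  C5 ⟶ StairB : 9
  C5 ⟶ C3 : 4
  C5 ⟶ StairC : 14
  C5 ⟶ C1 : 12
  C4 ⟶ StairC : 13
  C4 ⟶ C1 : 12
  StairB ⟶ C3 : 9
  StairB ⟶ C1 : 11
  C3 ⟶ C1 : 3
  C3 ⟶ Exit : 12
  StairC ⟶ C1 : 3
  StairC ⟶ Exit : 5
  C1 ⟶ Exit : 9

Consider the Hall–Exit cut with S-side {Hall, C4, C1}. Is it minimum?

Given cut capacity: 13 + 9 = 22.
Augment Hall→C1→Exit: bottleneck 9, flow now 9.
Augment Hall→C4→StairC→Exit: bottleneck 5, flow now 14.
No augmenting path remains; maximum flow = 14.
In the residual graph, reachable from Hall: {Hall, C4, StairC, C1}.
Min-cut edges: StairC→Exit (5), C1→Exit (9); capacity 5 + 9 = 14.
Cut capacity 22 exceeds the max flow 14, so it is not minimum.

No — its capacity is 22, but the minimum cut has capacity 14.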